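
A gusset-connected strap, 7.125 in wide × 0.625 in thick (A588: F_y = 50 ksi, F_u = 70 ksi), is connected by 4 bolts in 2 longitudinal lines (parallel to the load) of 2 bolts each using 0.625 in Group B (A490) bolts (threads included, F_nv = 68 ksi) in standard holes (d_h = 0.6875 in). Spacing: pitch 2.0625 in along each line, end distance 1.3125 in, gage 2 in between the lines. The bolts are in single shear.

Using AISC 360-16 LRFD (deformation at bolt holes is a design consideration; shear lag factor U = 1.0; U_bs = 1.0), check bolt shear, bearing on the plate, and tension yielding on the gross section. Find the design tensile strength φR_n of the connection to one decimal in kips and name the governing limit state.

62.6 kips (bolt shear governs)

Bolt shear: A_b = π(0.625)²/4 = 0.3068 in². φR_n = 0.75 × 68 × 0.3068 × 4 × 1 = 62.6 kips.
Bearing (0.625 in plate, F_u = 70 ksi): end bolts L_c = 1.3125 − 0.6875/2 = 0.96875, R_n = min(1.2×0.96875×0.625×70, 2.4×0.625×0.625×70) = 50.859 kips/bolt; interior L_c = 2.0625 − 0.6875 = 1.375, R_n = 65.625 kips/bolt. φR_n = 0.75 × (2×50.859 + 2×65.625) = 174.7 kips.
Tension yield (gross): A_g = 7.125×0.625 = 4.4531 in². φR_n = 0.90 × 50 × 4.4531 = 200.4 kips.
Governing: min(62.6, 174.7, 200.4) = 62.6 kips → bolt shear.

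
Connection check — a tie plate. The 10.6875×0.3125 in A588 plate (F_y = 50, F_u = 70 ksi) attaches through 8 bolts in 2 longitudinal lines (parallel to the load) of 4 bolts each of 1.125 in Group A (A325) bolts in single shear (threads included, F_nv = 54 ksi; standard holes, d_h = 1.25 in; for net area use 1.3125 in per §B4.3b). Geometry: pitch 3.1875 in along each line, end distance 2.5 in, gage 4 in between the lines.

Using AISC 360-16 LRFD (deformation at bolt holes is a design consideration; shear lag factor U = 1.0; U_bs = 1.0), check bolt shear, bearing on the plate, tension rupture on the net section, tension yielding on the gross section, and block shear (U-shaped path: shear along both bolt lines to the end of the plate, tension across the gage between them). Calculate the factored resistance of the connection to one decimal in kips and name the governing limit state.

Bolt shear: A_b = π(1.125)²/4 = 0.99402 in². φR_n = 0.75 × 54 × 0.99402 × 8 × 1 = 322.1 kips.
Bearing (0.3125 in plate, F_u = 70 ksi): end bolts L_c = 2.5 − 1.25/2 = 1.875, R_n = min(1.2×1.875×0.3125×70, 2.4×1.125×0.3125×70) = 49.219 kips/bolt; interior L_c = 3.1875 − 1.25 = 1.9375, R_n = 50.859 kips/bolt. φR_n = 0.75 × (2×49.219 + 6×50.859) = 302.7 kips.
Tension rupture (net): A_n = (10.6875 − 2×1.3125)×0.3125 = 2.5195 in² (U = 1.0, A_e = A_n). φR_n = 0.75 × 70 × 2.5195 = 132.3 kips.
Tension yield (gross): A_g = 10.6875×0.3125 = 3.3398 in². φR_n = 0.90 × 50 × 3.3398 = 150.3 kips.
Block shear: shear path 2×[2.5+3×3.1875] = 2×12.0625 in, A_gv = 7.5391, A_nv = 2×(12.0625 − 3.5×1.3125)×0.3125 = 4.668 in²; tension across gage: (4 − 1×1.3125)×0.3125 = 0.83984 in². R_n = min(0.6×70×4.668, 0.6×50×7.5391) + 1.0×70×0.83984 = min(196.06, 226.17) + 58.789 = 254.85 kips. φR_n = 0.75 × 254.85 = 191.1 kips.
Governing: min(322.1, 302.7, 132.3, 150.3, 191.1) = 132.3 kips → net-section rupture.

132.3 kips (net-section rupture governs)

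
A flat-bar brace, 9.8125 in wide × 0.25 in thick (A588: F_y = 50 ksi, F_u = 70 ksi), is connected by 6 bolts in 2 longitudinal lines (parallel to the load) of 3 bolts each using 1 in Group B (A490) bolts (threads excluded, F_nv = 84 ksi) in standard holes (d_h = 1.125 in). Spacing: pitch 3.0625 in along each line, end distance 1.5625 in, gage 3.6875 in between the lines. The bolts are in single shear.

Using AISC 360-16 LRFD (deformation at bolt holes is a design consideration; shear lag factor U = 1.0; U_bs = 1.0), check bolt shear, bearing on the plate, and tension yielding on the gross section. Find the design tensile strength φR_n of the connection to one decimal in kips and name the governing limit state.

110.4 kips (gross-section yield governs)

Bolt shear: A_b = π(1)²/4 = 0.7854 in². φR_n = 0.75 × 84 × 0.7854 × 6 × 1 = 296.9 kips.
Bearing (0.25 in plate, F_u = 70 ksi): end bolts L_c = 1.5625 − 1.125/2 = 1, R_n = min(1.2×1×0.25×70, 2.4×1×0.25×70) = 21 kips/bolt; interior L_c = 3.0625 − 1.125 = 1.9375, R_n = 40.688 kips/bolt. φR_n = 0.75 × (2×21 + 4×40.688) = 153.6 kips.
Tension yield (gross): A_g = 9.8125×0.25 = 2.4531 in². φR_n = 0.90 × 50 × 2.4531 = 110.4 kips.
Governing: min(296.9, 153.6, 110.4) = 110.4 kips → gross-section yield.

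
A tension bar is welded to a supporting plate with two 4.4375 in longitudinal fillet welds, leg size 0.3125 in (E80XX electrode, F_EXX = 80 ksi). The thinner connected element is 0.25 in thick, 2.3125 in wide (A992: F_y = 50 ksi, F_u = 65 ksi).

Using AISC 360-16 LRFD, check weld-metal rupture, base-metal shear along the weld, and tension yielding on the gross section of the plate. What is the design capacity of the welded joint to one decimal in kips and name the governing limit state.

26.0 kips (gross-section yield governs)

Weld metal: throat = 0.707×0.3125 = 0.22094 in, L = 2×4.4375 = 8.875 in. φR_n = 0.75 × 0.6 × 80 × 0.22094 × 8.875 = 70.6 kips.
Base metal shear (0.25 in plate): yield φR_n = 1.0×0.6×50×0.25×8.875 = 66.6 kips; rupture φR_n = 0.75×0.6×65×0.25×8.875 = 64.9 kips; take 64.9 kips (rupture).
Tension yield (gross): A_g = 2.3125×0.25 = 0.57813 in². φR_n = 0.90 × 50 × 0.57813 = 26.0 kips.
Governing: min(70.6, 64.9, 26.0) = 26.0 kips → gross-section yield.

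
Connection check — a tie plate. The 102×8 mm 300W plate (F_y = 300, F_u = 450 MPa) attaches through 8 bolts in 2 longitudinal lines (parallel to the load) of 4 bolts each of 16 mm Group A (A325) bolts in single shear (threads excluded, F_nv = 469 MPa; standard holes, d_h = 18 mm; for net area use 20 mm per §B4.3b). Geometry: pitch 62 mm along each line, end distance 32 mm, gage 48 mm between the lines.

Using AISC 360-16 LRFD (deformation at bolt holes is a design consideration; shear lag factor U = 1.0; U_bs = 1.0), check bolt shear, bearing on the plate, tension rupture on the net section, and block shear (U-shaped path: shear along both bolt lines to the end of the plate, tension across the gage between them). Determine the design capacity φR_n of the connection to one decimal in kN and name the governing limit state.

167.4 kN (net-section rupture governs)

Bolt shear: A_b = π(16)²/4 = 201.06 mm². φR_n = 0.75 × 469 × 201.06 × 8 × 1 = 565.8 kN.
Bearing (8 mm plate, F_u = 450 MPa): end bolts L_c = 32 − 18/2 = 23, R_n = min(1.2×23×8×450, 2.4×16×8×450) = 99.36 kN/bolt; interior L_c = 62 − 18 = 44, R_n = 138.24 kN/bolt. φR_n = 0.75 × (2×99.36 + 6×138.24) = 771.1 kN.
Tension rupture (net): A_n = (102 − 2×20)×8 = 496 mm² (U = 1.0, A_e = A_n). φR_n = 0.75 × 450 × 496 = 167.4 kN.
Block shear: shear path 2×[32+3×62] = 2×218 mm, A_gv = 3488, A_nv = 2×(218 − 3.5×20)×8 = 2368 mm²; tension across gage: (48 − 1×20)×8 = 224 mm². R_n = min(0.6×450×2368, 0.6×300×3488) + 1.0×450×224 = min(639.36, 627.84) + 100.8 = 728.64 kN. φR_n = 0.75 × 728.64 = 546.5 kN.
Governing: min(565.8, 771.1, 167.4, 546.5) = 167.4 kN → net-section rupture.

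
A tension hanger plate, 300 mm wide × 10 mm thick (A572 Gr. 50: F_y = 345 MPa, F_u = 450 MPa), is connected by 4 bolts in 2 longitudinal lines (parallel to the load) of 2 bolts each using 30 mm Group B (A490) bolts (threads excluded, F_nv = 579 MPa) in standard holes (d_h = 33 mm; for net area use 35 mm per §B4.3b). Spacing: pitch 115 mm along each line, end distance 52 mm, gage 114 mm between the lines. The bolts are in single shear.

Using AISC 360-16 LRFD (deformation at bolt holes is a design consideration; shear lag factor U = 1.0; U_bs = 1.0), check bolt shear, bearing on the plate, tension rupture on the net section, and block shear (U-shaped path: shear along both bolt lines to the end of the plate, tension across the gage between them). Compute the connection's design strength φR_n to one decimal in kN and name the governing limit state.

Bolt shear: A_b = π(30)²/4 = 706.86 mm². φR_n = 0.75 × 579 × 706.86 × 4 × 1 = 1227.8 kN.
Bearing (10 mm plate, F_u = 450 MPa): end bolts L_c = 52 − 33/2 = 35.5, R_n = min(1.2×35.5×10×450, 2.4×30×10×450) = 191.7 kN/bolt; interior L_c = 115 − 33 = 82, R_n = 324 kN/bolt. φR_n = 0.75 × (2×191.7 + 2×324) = 773.6 kN.
Tension rupture (net): A_n = (300 − 2×35)×10 = 2300 mm² (U = 1.0, A_e = A_n). φR_n = 0.75 × 450 × 2300 = 776.3 kN.
Block shear: shear path 2×[52+1×115] = 2×167 mm, A_gv = 3340, A_nv = 2×(167 − 1.5×35)×10 = 2290 mm²; tension across gage: (114 − 1×35)×10 = 790 mm². R_n = min(0.6×450×2290, 0.6×345×3340) + 1.0×450×790 = min(618.3, 691.38) + 355.5 = 973.8 kN. φR_n = 0.75 × 973.8 = 730.4 kN.
Governing: min(1227.8, 773.6, 776.3, 730.4) = 730.4 kN → block shear.

730.4 kN (block shear governs)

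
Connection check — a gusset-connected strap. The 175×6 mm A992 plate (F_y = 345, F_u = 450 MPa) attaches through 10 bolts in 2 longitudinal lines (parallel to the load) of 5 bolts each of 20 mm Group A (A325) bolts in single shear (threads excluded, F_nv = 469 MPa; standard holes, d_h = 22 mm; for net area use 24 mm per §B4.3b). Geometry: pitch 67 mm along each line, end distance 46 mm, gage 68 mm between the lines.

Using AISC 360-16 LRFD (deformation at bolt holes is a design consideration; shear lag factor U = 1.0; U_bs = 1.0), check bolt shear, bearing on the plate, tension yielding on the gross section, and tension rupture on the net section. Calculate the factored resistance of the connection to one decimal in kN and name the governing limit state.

257.2 kN (net-section rupture governs)

Bolt shear: A_b = π(20)²/4 = 314.16 mm². φR_n = 0.75 × 469 × 314.16 × 10 × 1 = 1105.1 kN.
Bearing (6 mm plate, F_u = 450 MPa): end bolts L_c = 46 − 22/2 = 35, R_n = min(1.2×35×6×450, 2.4×20×6×450) = 113.4 kN/bolt; interior L_c = 67 − 22 = 45, R_n = 129.6 kN/bolt. φR_n = 0.75 × (2×113.4 + 8×129.6) = 947.7 kN.
Tension yield (gross): A_g = 175×6 = 1050 mm². φR_n = 0.90 × 345 × 1050 = 326.0 kN.
Tension rupture (net): A_n = (175 − 2×24)×6 = 762 mm² (U = 1.0, A_e = A_n). φR_n = 0.75 × 450 × 762 = 257.2 kN.
Governing: min(1105.1, 947.7, 326.0, 257.2) = 257.2 kN → net-section rupture.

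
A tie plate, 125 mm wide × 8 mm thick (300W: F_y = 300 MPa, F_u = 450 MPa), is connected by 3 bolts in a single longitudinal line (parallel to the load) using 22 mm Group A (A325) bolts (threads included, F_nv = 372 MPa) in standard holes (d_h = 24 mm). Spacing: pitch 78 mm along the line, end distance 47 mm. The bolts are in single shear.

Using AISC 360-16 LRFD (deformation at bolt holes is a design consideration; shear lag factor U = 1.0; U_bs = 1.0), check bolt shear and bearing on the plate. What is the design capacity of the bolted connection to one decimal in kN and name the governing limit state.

Bolt shear: A_b = π(22)²/4 = 380.13 mm². φR_n = 0.75 × 372 × 380.13 × 3 × 1 = 318.2 kN.
Bearing (8 mm plate, F_u = 450 MPa): end bolts L_c = 47 − 24/2 = 35, R_n = min(1.2×35×8×450, 2.4×22×8×450) = 151.2 kN/bolt; interior L_c = 78 − 24 = 54, R_n = 190.08 kN/bolt. φR_n = 0.75 × (1×151.2 + 2×190.08) = 398.5 kN.
Governing: min(318.2, 398.5) = 318.2 kN → bolt shear.

318.2 kN (bolt shear governs)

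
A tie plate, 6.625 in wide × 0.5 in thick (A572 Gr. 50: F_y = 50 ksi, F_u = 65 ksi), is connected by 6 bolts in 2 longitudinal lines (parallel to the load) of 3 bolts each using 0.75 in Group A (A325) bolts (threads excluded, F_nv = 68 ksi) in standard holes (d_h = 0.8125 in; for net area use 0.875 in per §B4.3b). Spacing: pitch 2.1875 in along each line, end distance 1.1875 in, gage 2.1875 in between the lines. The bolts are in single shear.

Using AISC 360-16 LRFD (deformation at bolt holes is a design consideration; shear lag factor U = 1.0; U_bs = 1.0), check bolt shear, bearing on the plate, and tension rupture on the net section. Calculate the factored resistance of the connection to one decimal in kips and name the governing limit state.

Bolt shear: A_b = π(0.75)²/4 = 0.44179 in². φR_n = 0.75 × 68 × 0.44179 × 6 × 1 = 135.2 kips.
Bearing (0.5 in plate, F_u = 65 ksi): end bolts L_c = 1.1875 − 0.8125/2 = 0.78125, R_n = min(1.2×0.78125×0.5×65, 2.4×0.75×0.5×65) = 30.469 kips/bolt; interior L_c = 2.1875 − 0.8125 = 1.375, R_n = 53.625 kips/bolt. φR_n = 0.75 × (2×30.469 + 4×53.625) = 206.6 kips.
Tension rupture (net): A_n = (6.625 − 2×0.875)×0.5 = 2.4375 in² (U = 1.0, A_e = A_n). φR_n = 0.75 × 65 × 2.4375 = 118.8 kips.
Governing: min(135.2, 206.6, 118.8) = 118.8 kips → net-section rupture.

118.8 kips (net-section rupture governs)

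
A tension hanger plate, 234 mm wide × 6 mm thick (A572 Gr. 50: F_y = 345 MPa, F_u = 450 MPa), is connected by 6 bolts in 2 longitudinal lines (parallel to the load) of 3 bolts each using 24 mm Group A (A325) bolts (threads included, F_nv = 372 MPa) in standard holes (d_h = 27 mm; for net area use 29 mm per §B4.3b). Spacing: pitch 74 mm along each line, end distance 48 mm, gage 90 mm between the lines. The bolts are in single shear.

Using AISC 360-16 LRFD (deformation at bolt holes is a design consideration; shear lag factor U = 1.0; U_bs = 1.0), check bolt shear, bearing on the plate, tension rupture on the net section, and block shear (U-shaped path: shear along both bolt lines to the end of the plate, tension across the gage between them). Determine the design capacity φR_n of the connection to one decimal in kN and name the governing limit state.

Bolt shear: A_b = π(24)²/4 = 452.39 mm². φR_n = 0.75 × 372 × 452.39 × 6 × 1 = 757.3 kN.
Bearing (6 mm plate, F_u = 450 MPa): end bolts L_c = 48 − 27/2 = 34.5, R_n = min(1.2×34.5×6×450, 2.4×24×6×450) = 111.78 kN/bolt; interior L_c = 74 − 27 = 47, R_n = 152.28 kN/bolt. φR_n = 0.75 × (2×111.78 + 4×152.28) = 624.5 kN.
Tension rupture (net): A_n = (234 − 2×29)×6 = 1056 mm² (U = 1.0, A_e = A_n). φR_n = 0.75 × 450 × 1056 = 356.4 kN.
Block shear: shear path 2×[48+2×74] = 2×196 mm, A_gv = 2352, A_nv = 2×(196 − 2.5×29)×6 = 1482 mm²; tension across gage: (90 − 1×29)×6 = 366 mm². R_n = min(0.6×450×1482, 0.6×345×2352) + 1.0×450×366 = min(400.14, 486.86) + 164.7 = 564.84 kN. φR_n = 0.75 × 564.84 = 423.6 kN.
Governing: min(757.3, 624.5, 356.4, 423.6) = 356.4 kN → net-section rupture.

356.4 kN (net-section rupture governs)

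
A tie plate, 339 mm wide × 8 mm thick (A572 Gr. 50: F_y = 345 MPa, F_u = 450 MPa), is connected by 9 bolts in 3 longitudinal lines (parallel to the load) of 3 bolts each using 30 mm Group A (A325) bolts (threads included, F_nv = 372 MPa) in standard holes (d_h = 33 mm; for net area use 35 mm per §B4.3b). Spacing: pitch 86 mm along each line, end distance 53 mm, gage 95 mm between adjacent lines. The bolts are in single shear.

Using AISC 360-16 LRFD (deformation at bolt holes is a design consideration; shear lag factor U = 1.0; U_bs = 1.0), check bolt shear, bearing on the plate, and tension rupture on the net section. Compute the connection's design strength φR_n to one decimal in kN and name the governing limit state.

Bolt shear: A_b = π(30)²/4 = 706.86 mm². φR_n = 0.75 × 372 × 706.86 × 9 × 1 = 1774.9 kN.
Bearing (8 mm plate, F_u = 450 MPa): end bolts L_c = 53 − 33/2 = 36.5, R_n = min(1.2×36.5×8×450, 2.4×30×8×450) = 157.68 kN/bolt; interior L_c = 86 − 33 = 53, R_n = 228.96 kN/bolt. φR_n = 0.75 × (3×157.68 + 6×228.96) = 1385.1 kN.
Tension rupture (net): A_n = (339 − 3×35)×8 = 1872 mm² (U = 1.0, A_e = A_n). φR_n = 0.75 × 450 × 1872 = 631.8 kN.
Governing: min(1774.9, 1385.1, 631.8) = 631.8 kN → net-section rupture.

631.8 kN (net-section rupture governs)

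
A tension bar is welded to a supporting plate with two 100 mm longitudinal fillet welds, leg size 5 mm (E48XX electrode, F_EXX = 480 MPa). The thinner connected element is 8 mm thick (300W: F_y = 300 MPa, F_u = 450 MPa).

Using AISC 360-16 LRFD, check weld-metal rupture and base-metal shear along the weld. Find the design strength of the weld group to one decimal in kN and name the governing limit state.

152.7 kN (weld metal governs)

Weld metal: throat = 0.707×5 = 3.535 mm, L = 2×100 = 200 mm. φR_n = 0.75 × 0.6 × 480 × 3.535 × 200 = 152.7 kN.
Base metal shear (8 mm plate): yield φR_n = 1.0×0.6×300×8×200 = 288.0 kN; rupture φR_n = 0.75×0.6×450×8×200 = 324.0 kN; take 288.0 kN (yield).
Governing: min(152.7, 288.0) = 152.7 kN → weld metal.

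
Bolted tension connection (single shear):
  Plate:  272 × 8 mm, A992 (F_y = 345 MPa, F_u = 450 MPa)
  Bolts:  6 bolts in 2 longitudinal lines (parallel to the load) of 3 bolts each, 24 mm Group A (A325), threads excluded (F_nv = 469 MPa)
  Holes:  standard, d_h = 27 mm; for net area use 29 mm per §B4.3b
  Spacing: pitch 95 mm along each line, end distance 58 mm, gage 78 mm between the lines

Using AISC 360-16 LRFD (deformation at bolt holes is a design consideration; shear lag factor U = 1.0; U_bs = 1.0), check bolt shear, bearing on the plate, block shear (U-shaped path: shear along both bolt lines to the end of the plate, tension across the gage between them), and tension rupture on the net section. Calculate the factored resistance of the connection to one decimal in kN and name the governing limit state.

577.8 kN (net-section rupture governs)

Bolt shear: A_b = π(24)²/4 = 452.39 mm². φR_n = 0.75 × 469 × 452.39 × 6 × 1 = 954.8 kN.
Bearing (8 mm plate, F_u = 450 MPa): end bolts L_c = 58 − 27/2 = 44.5, R_n = min(1.2×44.5×8×450, 2.4×24×8×450) = 192.24 kN/bolt; interior L_c = 95 − 27 = 68, R_n = 207.36 kN/bolt. φR_n = 0.75 × (2×192.24 + 4×207.36) = 910.4 kN.
Block shear: shear path 2×[58+2×95] = 2×248 mm, A_gv = 3968, A_nv = 2×(248 − 2.5×29)×8 = 2808 mm²; tension across gage: (78 − 1×29)×8 = 392 mm². R_n = min(0.6×450×2808, 0.6×345×3968) + 1.0×450×392 = min(758.16, 821.38) + 176.4 = 934.56 kN. φR_n = 0.75 × 934.56 = 700.9 kN.
Tension rupture (net): A_n = (272 − 2×29)×8 = 1712 mm² (U = 1.0, A_e = A_n). φR_n = 0.75 × 450 × 1712 = 577.8 kN.
Governing: min(954.8, 910.4, 700.9, 577.8) = 577.8 kN → net-section rupture.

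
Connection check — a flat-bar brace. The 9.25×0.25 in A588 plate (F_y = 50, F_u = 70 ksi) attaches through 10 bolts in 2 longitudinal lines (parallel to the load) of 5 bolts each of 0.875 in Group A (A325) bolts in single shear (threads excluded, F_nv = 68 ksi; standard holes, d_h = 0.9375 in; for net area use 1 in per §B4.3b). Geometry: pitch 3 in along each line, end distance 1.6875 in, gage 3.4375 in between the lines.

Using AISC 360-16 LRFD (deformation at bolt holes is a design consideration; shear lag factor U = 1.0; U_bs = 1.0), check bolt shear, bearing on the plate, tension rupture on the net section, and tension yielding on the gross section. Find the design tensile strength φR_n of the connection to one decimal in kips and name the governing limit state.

95.2 kips (net-section rupture governs)

Bolt shear: A_b = π(0.875)²/4 = 0.60132 in². φR_n = 0.75 × 68 × 0.60132 × 10 × 1 = 306.7 kips.
Bearing (0.25 in plate, F_u = 70 ksi): end bolts L_c = 1.6875 − 0.9375/2 = 1.21875, R_n = min(1.2×1.21875×0.25×70, 2.4×0.875×0.25×70) = 25.594 kips/bolt; interior L_c = 3 − 0.9375 = 2.0625, R_n = 36.75 kips/bolt. φR_n = 0.75 × (2×25.594 + 8×36.75) = 258.9 kips.
Tension rupture (net): A_n = (9.25 − 2×1)×0.25 = 1.8125 in² (U = 1.0, A_e = A_n). φR_n = 0.75 × 70 × 1.8125 = 95.2 kips.
Tension yield (gross): A_g = 9.25×0.25 = 2.3125 in². φR_n = 0.90 × 50 × 2.3125 = 104.1 kips.
Governing: min(306.7, 258.9, 95.2, 104.1) = 95.2 kips → net-section rupture.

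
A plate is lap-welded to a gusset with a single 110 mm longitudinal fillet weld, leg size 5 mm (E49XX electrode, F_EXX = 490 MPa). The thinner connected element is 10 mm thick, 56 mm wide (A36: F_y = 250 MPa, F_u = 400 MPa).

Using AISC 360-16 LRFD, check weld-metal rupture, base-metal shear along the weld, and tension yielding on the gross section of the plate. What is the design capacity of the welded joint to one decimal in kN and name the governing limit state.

Weld metal: throat = 0.707×5 = 3.535 mm, L = 110 mm. φR_n = 0.75 × 0.6 × 490 × 3.535 × 110 = 85.7 kN.
Base metal shear (10 mm plate): yield φR_n = 1.0×0.6×250×10×110 = 165.0 kN; rupture φR_n = 0.75×0.6×400×10×110 = 198.0 kN; take 165.0 kN (yield).
Tension yield (gross): A_g = 56×10 = 560 mm². φR_n = 0.90 × 250 × 560 = 126.0 kN.
Governing: min(85.7, 165.0, 126.0) = 85.7 kN → weld metal.

85.7 kN (weld metal governs)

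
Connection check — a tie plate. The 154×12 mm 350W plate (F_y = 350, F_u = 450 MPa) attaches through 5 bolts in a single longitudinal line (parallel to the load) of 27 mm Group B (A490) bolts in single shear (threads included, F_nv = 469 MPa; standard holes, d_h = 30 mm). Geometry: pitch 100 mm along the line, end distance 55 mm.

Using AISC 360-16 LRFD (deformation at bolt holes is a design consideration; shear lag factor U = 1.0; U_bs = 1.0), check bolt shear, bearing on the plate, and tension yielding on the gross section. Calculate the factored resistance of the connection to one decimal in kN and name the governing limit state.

582.1 kN (gross-section yield governs)

Bolt shear: A_b = π(27)²/4 = 572.56 mm². φR_n = 0.75 × 469 × 572.56 × 5 × 1 = 1007.0 kN.
Bearing (12 mm plate, F_u = 450 MPa): end bolts L_c = 55 − 30/2 = 40, R_n = min(1.2×40×12×450, 2.4×27×12×450) = 259.2 kN/bolt; interior L_c = 100 − 30 = 70, R_n = 349.92 kN/bolt. φR_n = 0.75 × (1×259.2 + 4×349.92) = 1244.2 kN.
Tension yield (gross): A_g = 154×12 = 1848 mm². φR_n = 0.90 × 350 × 1848 = 582.1 kN.
Governing: min(1007.0, 1244.2, 582.1) = 582.1 kN → gross-section yield.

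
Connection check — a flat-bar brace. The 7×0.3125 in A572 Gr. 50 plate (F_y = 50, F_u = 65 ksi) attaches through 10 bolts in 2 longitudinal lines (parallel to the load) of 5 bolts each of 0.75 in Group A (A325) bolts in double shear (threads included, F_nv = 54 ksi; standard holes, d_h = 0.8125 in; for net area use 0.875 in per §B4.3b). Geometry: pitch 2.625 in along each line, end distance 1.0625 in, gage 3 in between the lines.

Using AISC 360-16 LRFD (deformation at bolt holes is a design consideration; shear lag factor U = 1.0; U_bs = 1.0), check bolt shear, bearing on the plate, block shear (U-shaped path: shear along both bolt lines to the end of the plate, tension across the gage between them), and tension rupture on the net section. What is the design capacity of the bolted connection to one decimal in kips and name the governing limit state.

80.0 kips (net-section rupture governs)

Bolt shear: A_b = π(0.75)²/4 = 0.44179 in². φR_n = 0.75 × 54 × 0.44179 × 10 × 2 = 357.8 kips.
Bearing (0.3125 in plate, F_u = 65 ksi): end bolts L_c = 1.0625 − 0.8125/2 = 0.65625, R_n = min(1.2×0.65625×0.3125×65, 2.4×0.75×0.3125×65) = 15.996 kips/bolt; interior L_c = 2.625 − 0.8125 = 1.8125, R_n = 36.563 kips/bolt. φR_n = 0.75 × (2×15.996 + 8×36.563) = 243.4 kips.
Block shear: shear path 2×[1.0625+4×2.625] = 2×11.5625 in, A_gv = 7.2266, A_nv = 2×(11.5625 − 4.5×0.875)×0.3125 = 4.7656 in²; tension across gage: (3 − 1×0.875)×0.3125 = 0.66406 in². R_n = min(0.6×65×4.7656, 0.6×50×7.2266) + 1.0×65×0.66406 = min(185.86, 216.8) + 43.164 = 229.02 kips. φR_n = 0.75 × 229.02 = 171.8 kips.
Tension rupture (net): A_n = (7 − 2×0.875)×0.3125 = 1.6406 in² (U = 1.0, A_e = A_n). φR_n = 0.75 × 65 × 1.6406 = 80.0 kips.
Governing: min(357.8, 243.4, 171.8, 80.0) = 80.0 kips → net-section rupture.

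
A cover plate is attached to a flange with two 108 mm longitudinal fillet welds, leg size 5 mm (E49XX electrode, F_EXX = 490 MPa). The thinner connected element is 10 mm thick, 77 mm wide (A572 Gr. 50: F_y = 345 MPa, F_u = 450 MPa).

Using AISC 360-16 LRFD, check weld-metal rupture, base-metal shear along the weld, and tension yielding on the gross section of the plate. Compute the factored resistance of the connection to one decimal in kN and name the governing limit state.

Weld metal: throat = 0.707×5 = 3.535 mm, L = 2×108 = 216 mm. φR_n = 0.75 × 0.6 × 490 × 3.535 × 216 = 168.4 kN.
Base metal shear (10 mm plate): yield φR_n = 1.0×0.6×345×10×216 = 447.1 kN; rupture φR_n = 0.75×0.6×450×10×216 = 437.4 kN; take 437.4 kN (rupture).
Tension yield (gross): A_g = 77×10 = 770 mm². φR_n = 0.90 × 345 × 770 = 239.1 kN.
Governing: min(168.4, 437.4, 239.1) = 168.4 kN → weld metal.

168.4 kN (weld metal governs)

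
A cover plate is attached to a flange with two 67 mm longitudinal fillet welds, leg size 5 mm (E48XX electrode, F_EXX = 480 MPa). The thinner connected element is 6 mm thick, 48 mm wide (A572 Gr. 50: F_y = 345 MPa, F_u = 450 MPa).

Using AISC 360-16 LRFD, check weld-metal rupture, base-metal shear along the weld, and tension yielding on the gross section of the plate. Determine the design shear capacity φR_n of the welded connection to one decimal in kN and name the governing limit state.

89.4 kN (gross-section yield governs)

Weld metal: throat = 0.707×5 = 3.535 mm, L = 2×67 = 134 mm. φR_n = 0.75 × 0.6 × 480 × 3.535 × 134 = 102.3 kN.
Base metal shear (6 mm plate): yield φR_n = 1.0×0.6×345×6×134 = 166.4 kN; rupture φR_n = 0.75×0.6×450×6×134 = 162.8 kN; take 162.8 kN (rupture).
Tension yield (gross): A_g = 48×6 = 288 mm². φR_n = 0.90 × 345 × 288 = 89.4 kN.
Governing: min(102.3, 162.8, 89.4) = 89.4 kN → gross-section yield.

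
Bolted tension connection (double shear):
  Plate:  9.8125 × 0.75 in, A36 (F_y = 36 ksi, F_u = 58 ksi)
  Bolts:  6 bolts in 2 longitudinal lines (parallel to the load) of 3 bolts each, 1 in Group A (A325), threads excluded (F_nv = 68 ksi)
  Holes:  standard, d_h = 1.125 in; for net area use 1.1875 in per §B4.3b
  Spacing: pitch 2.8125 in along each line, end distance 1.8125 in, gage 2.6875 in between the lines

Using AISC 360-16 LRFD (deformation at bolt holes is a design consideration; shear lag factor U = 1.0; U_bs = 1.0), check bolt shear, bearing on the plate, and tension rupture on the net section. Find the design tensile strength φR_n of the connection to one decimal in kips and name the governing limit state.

242.6 kips (net-section rupture governs)

Bolt shear: A_b = π(1)²/4 = 0.7854 in². φR_n = 0.75 × 68 × 0.7854 × 6 × 2 = 480.7 kips.
Bearing (0.75 in plate, F_u = 58 ksi): end bolts L_c = 1.8125 − 1.125/2 = 1.25, R_n = min(1.2×1.25×0.75×58, 2.4×1×0.75×58) = 65.25 kips/bolt; interior L_c = 2.8125 − 1.125 = 1.6875, R_n = 88.088 kips/bolt. φR_n = 0.75 × (2×65.25 + 4×88.088) = 362.1 kips.
Tension rupture (net): A_n = (9.8125 − 2×1.1875)×0.75 = 5.5781 in² (U = 1.0, A_e = A_n). φR_n = 0.75 × 58 × 5.5781 = 242.6 kips.
Governing: min(480.7, 362.1, 242.6) = 242.6 kips → net-section rupture.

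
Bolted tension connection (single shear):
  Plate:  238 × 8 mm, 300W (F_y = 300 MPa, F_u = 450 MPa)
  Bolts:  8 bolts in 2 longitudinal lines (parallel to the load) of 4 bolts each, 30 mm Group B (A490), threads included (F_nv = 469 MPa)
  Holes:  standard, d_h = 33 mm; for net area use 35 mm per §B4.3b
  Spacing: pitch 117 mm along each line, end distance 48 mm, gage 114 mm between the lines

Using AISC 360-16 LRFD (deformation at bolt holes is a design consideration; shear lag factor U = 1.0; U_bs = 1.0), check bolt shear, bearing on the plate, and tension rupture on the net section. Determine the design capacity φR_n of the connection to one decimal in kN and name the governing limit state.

Bolt shear: A_b = π(30)²/4 = 706.86 mm². φR_n = 0.75 × 469 × 706.86 × 8 × 1 = 1989.1 kN.
Bearing (8 mm plate, F_u = 450 MPa): end bolts L_c = 48 − 33/2 = 31.5, R_n = min(1.2×31.5×8×450, 2.4×30×8×450) = 136.08 kN/bolt; interior L_c = 117 − 33 = 84, R_n = 259.2 kN/bolt. φR_n = 0.75 × (2×136.08 + 6×259.2) = 1370.5 kN.
Tension rupture (net): A_n = (238 − 2×35)×8 = 1344 mm² (U = 1.0, A_e = A_n). φR_n = 0.75 × 450 × 1344 = 453.6 kN.
Governing: min(1989.1, 1370.5, 453.6) = 453.6 kN → net-section rupture.

453.6 kN (net-section rupture governs)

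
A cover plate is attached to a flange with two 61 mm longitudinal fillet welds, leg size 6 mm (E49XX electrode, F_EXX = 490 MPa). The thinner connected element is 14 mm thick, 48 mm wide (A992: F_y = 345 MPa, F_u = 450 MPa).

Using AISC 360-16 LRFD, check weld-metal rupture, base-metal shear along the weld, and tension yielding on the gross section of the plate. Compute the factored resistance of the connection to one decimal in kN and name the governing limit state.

114.1 kN (weld metal governs)

Weld metal: throat = 0.707×6 = 4.242 mm, L = 2×61 = 122 mm. φR_n = 0.75 × 0.6 × 490 × 4.242 × 122 = 114.1 kN.
Base metal shear (14 mm plate): yield φR_n = 1.0×0.6×345×14×122 = 353.6 kN; rupture φR_n = 0.75×0.6×450×14×122 = 345.9 kN; take 345.9 kN (rupture).
Tension yield (gross): A_g = 48×14 = 672 mm². φR_n = 0.90 × 345 × 672 = 208.7 kN.
Governing: min(114.1, 345.9, 208.7) = 114.1 kN → weld metal.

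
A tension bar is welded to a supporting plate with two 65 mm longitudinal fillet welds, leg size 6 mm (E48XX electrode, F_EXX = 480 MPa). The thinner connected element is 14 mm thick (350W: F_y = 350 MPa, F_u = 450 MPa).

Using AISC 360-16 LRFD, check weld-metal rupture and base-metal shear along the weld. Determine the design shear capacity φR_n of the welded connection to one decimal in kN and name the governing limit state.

Weld metal: throat = 0.707×6 = 4.242 mm, L = 2×65 = 130 mm. φR_n = 0.75 × 0.6 × 480 × 4.242 × 130 = 119.1 kN.
Base metal shear (14 mm plate): yield φR_n = 1.0×0.6×350×14×130 = 382.2 kN; rupture φR_n = 0.75×0.6×450×14×130 = 368.6 kN; take 368.6 kN (rupture).
Governing: min(119.1, 368.6) = 119.1 kN → weld metal.

119.1 kN (weld metal governs)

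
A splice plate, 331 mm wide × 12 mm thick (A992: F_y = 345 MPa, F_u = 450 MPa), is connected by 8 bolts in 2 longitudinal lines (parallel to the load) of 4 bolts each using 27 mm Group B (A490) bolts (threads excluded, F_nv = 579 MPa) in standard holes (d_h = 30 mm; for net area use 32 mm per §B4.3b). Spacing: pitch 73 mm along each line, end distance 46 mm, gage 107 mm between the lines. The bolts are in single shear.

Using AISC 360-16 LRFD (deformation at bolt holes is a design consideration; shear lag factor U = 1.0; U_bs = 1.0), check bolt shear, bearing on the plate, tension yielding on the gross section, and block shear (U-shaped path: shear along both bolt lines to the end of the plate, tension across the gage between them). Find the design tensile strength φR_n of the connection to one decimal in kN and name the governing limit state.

Bolt shear: A_b = π(27)²/4 = 572.56 mm². φR_n = 0.75 × 579 × 572.56 × 8 × 1 = 1989.1 kN.
Bearing (12 mm plate, F_u = 450 MPa): end bolts L_c = 46 − 30/2 = 31, R_n = min(1.2×31×12×450, 2.4×27×12×450) = 200.88 kN/bolt; interior L_c = 73 − 30 = 43, R_n = 278.64 kN/bolt. φR_n = 0.75 × (2×200.88 + 6×278.64) = 1555.2 kN.
Tension yield (gross): A_g = 331×12 = 3972 mm². φR_n = 0.90 × 345 × 3972 = 1233.3 kN.
Block shear: shear path 2×[46+3×73] = 2×265 mm, A_gv = 6360, A_nv = 2×(265 − 3.5×32)×12 = 3672 mm²; tension across gage: (107 − 1×32)×12 = 900 mm². R_n = min(0.6×450×3672, 0.6×345×6360) + 1.0×450×900 = min(991.44, 1316.5) + 405 = 1396.4 kN. φR_n = 0.75 × 1396.4 = 1047.3 kN.
Governing: min(1989.1, 1555.2, 1233.3, 1047.3) = 1047.3 kN → block shear.

1047.3 kN (block shear governs)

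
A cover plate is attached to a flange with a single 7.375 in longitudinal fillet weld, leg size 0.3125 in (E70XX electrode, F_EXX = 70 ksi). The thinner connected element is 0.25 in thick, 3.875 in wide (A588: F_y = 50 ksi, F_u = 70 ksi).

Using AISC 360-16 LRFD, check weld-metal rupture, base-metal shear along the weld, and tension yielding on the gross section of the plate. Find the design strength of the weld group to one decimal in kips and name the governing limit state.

Weld metal: throat = 0.707×0.3125 = 0.22094 in, L = 7.375 in. φR_n = 0.75 × 0.6 × 70 × 0.22094 × 7.375 = 51.3 kips.
Base metal shear (0.25 in plate): yield φR_n = 1.0×0.6×50×0.25×7.375 = 55.3 kips; rupture φR_n = 0.75×0.6×70×0.25×7.375 = 58.1 kips; take 55.3 kips (yield).
Tension yield (gross): A_g = 3.875×0.25 = 0.96875 in². φR_n = 0.90 × 50 × 0.96875 = 43.6 kips.
Governing: min(51.3, 55.3, 43.6) = 43.6 kips → gross-section yield.

43.6 kips (gross-section yield governs)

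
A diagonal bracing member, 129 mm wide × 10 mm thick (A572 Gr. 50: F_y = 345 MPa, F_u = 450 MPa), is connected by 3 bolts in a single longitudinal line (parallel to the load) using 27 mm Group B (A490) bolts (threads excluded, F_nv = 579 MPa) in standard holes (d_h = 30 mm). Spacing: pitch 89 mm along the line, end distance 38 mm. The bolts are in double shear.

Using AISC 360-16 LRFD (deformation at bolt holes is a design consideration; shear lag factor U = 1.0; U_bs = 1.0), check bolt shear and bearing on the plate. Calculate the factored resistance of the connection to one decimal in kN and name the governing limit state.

530.6 kN (bearing governs)

Bolt shear: A_b = π(27)²/4 = 572.56 mm². φR_n = 0.75 × 579 × 572.56 × 3 × 2 = 1491.8 kN.
Bearing (10 mm plate, F_u = 450 MPa): end bolts L_c = 38 − 30/2 = 23, R_n = min(1.2×23×10×450, 2.4×27×10×450) = 124.2 kN/bolt; interior L_c = 89 − 30 = 59, R_n = 291.6 kN/bolt. φR_n = 0.75 × (1×124.2 + 2×291.6) = 530.6 kN.
Governing: min(1491.8, 530.6) = 530.6 kN → bearing.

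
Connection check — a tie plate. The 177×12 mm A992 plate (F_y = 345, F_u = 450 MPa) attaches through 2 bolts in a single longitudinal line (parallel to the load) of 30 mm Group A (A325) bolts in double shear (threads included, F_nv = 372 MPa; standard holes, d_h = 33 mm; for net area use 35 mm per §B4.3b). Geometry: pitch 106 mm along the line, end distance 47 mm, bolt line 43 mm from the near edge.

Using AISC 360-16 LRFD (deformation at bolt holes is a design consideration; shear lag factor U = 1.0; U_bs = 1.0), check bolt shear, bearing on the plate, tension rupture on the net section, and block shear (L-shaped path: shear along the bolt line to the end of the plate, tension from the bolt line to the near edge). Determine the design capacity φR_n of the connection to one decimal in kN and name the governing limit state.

347.5 kN (block shear governs)

Bolt shear: A_b = π(30)²/4 = 706.86 mm². φR_n = 0.75 × 372 × 706.86 × 2 × 2 = 788.9 kN.
Bearing (12 mm plate, F_u = 450 MPa): end bolts L_c = 47 − 33/2 = 30.5, R_n = min(1.2×30.5×12×450, 2.4×30×12×450) = 197.64 kN/bolt; interior L_c = 106 − 33 = 73, R_n = 388.8 kN/bolt. φR_n = 0.75 × (1×197.64 + 1×388.8) = 439.8 kN.
Tension rupture (net): A_n = (177 − 1×35)×12 = 1704 mm² (U = 1.0, A_e = A_n). φR_n = 0.75 × 450 × 1704 = 575.1 kN.
Block shear: shear path 1×[47+1×106] = 1×153 mm, A_gv = 1836, A_nv = 1×(153 − 1.5×35)×12 = 1206 mm²; tension to near edge: (43 − 0.5×35)×12 = 306 mm². R_n = min(0.6×450×1206, 0.6×345×1836) + 1.0×450×306 = min(325.62, 380.05) + 137.7 = 463.32 kN. φR_n = 0.75 × 463.32 = 347.5 kN.
Governing: min(788.9, 439.8, 575.1, 347.5) = 347.5 kN → block shear.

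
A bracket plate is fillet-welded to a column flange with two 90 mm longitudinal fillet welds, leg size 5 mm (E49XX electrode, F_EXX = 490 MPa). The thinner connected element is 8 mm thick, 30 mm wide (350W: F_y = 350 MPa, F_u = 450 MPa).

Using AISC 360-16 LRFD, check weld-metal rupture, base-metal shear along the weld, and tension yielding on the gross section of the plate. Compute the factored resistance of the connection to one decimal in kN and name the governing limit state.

Weld metal: throat = 0.707×5 = 3.535 mm, L = 2×90 = 180 mm. φR_n = 0.75 × 0.6 × 490 × 3.535 × 180 = 140.3 kN.
Base metal shear (8 mm plate): yield φR_n = 1.0×0.6×350×8×180 = 302.4 kN; rupture φR_n = 0.75×0.6×450×8×180 = 291.6 kN; take 291.6 kN (rupture).
Tension yield (gross): A_g = 30×8 = 240 mm². φR_n = 0.90 × 350 × 240 = 75.6 kN.
Governing: min(140.3, 291.6, 75.6) = 75.6 kN → gross-section yield.

75.6 kN (gross-section yield governs)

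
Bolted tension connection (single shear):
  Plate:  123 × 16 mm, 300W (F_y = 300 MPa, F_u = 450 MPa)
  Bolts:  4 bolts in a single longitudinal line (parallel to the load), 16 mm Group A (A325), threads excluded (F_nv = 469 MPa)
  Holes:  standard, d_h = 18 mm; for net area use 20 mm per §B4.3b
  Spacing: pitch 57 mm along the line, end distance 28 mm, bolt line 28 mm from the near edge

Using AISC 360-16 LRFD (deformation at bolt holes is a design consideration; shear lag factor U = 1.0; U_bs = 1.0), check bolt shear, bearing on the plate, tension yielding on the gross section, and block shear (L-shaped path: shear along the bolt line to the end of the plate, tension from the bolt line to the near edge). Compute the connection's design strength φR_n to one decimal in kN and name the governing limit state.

282.9 kN (bolt shear governs)

Bolt shear: A_b = π(16)²/4 = 201.06 mm². φR_n = 0.75 × 469 × 201.06 × 4 × 1 = 282.9 kN.
Bearing (16 mm plate, F_u = 450 MPa): end bolts L_c = 28 − 18/2 = 19, R_n = min(1.2×19×16×450, 2.4×16×16×450) = 164.16 kN/bolt; interior L_c = 57 − 18 = 39, R_n = 276.48 kN/bolt. φR_n = 0.75 × (1×164.16 + 3×276.48) = 745.2 kN.
Tension yield (gross): A_g = 123×16 = 1968 mm². φR_n = 0.90 × 300 × 1968 = 531.4 kN.
Block shear: shear path 1×[28+3×57] = 1×199 mm, A_gv = 3184, A_nv = 1×(199 − 3.5×20)×16 = 2064 mm²; tension to near edge: (28 − 0.5×20)×16 = 288 mm². R_n = min(0.6×450×2064, 0.6×300×3184) + 1.0×450×288 = min(557.28, 573.12) + 129.6 = 686.88 kN. φR_n = 0.75 × 686.88 = 515.2 kN.
Governing: min(282.9, 745.2, 531.4, 515.2) = 282.9 kN → bolt shear.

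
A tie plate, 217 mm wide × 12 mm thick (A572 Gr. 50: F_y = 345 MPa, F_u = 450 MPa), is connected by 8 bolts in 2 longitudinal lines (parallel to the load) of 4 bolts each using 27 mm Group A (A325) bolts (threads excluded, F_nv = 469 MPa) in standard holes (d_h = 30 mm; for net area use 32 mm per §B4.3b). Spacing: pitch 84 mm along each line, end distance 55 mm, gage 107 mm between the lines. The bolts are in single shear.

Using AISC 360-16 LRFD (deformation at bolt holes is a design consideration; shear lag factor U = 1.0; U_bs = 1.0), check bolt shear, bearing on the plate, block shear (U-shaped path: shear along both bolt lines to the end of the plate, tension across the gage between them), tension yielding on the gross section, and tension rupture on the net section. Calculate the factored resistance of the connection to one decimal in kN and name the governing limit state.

619.7 kN (net-section rupture governs)

Bolt shear: A_b = π(27)²/4 = 572.56 mm². φR_n = 0.75 × 469 × 572.56 × 8 × 1 = 1611.2 kN.
Bearing (12 mm plate, F_u = 450 MPa): end bolts L_c = 55 − 30/2 = 40, R_n = min(1.2×40×12×450, 2.4×27×12×450) = 259.2 kN/bolt; interior L_c = 84 − 30 = 54, R_n = 349.92 kN/bolt. φR_n = 0.75 × (2×259.2 + 6×349.92) = 1963.4 kN.
Block shear: shear path 2×[55+3×84] = 2×307 mm, A_gv = 7368, A_nv = 2×(307 − 3.5×32)×12 = 4680 mm²; tension across gage: (107 − 1×32)×12 = 900 mm². R_n = min(0.6×450×4680, 0.6×345×7368) + 1.0×450×900 = min(1263.6, 1525.2) + 405 = 1668.6 kN. φR_n = 0.75 × 1668.6 = 1251.5 kN.
Tension yield (gross): A_g = 217×12 = 2604 mm². φR_n = 0.90 × 345 × 2604 = 808.5 kN.
Tension rupture (net): A_n = (217 − 2×32)×12 = 1836 mm² (U = 1.0, A_e = A_n). φR_n = 0.75 × 450 × 1836 = 619.7 kN.
Governing: min(1611.2, 1963.4, 1251.5, 808.5, 619.7) = 619.7 kN → net-section rupture.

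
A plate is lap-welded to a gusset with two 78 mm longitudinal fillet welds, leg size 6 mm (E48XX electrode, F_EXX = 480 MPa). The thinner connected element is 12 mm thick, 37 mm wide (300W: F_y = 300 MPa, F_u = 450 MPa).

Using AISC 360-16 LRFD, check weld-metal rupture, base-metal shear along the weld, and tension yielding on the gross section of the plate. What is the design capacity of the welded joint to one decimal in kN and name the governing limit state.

Weld metal: throat = 0.707×6 = 4.242 mm, L = 2×78 = 156 mm. φR_n = 0.75 × 0.6 × 480 × 4.242 × 156 = 142.9 kN.
Base metal shear (12 mm plate): yield φR_n = 1.0×0.6×300×12×156 = 337.0 kN; rupture φR_n = 0.75×0.6×450×12×156 = 379.1 kN; take 337.0 kN (yield).
Tension yield (gross): A_g = 37×12 = 444 mm². φR_n = 0.90 × 300 × 444 = 119.9 kN.
Governing: min(142.9, 337.0, 119.9) = 119.9 kN → gross-section yield.

119.9 kN (gross-section yield governs)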